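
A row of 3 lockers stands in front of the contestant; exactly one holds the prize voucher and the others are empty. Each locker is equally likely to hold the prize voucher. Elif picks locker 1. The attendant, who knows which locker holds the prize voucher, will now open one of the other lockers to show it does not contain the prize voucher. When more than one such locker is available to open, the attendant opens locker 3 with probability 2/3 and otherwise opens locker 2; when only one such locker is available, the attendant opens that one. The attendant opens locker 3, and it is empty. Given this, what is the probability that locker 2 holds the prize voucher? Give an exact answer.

3/5

Apply Bayes' rule, conditioning on where the prize voucher actually is.
If it is in locker 1 (prior 1/3): locker 3 is available, opened with probability 2/3; weight (1/3)·(2/3) = 2/9.
If it is in locker 2 (prior 1/3): only locker 3 is available, probability 1; weight (1/3)·1 = 1/3.
If it is in locker 3 (prior 1/3): the attendant opened locker 3, so this case is ruled out; weight (1/3)·0 = 0.
The weights sum to 5/9.
So P(the prize voucher in locker 2 | the attendant opened locker 3) = (1/3) / (5/9) = 3/5.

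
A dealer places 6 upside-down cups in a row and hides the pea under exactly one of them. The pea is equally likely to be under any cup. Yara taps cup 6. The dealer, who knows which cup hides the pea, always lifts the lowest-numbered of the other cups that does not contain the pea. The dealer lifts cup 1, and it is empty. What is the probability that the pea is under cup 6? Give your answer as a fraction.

Consider each possible location of the pea in turn.
If it is under cup 1 (prior 1/6): the dealer opened cup 1, so this case is ruled out; weight (1/6)·0 = 0.
If it is under any of cups 2, 3, 4, 5, and 6 (prior 1/6 each): cup 1 is the lowest-numbered option available, probability 1; weight (1/6)·1 = 1/6 each.
The weights sum to 5/6.
So P(the pea under cup 6 | the dealer opened cup 1) = (1/6) / (5/6) = 1/5.

1/5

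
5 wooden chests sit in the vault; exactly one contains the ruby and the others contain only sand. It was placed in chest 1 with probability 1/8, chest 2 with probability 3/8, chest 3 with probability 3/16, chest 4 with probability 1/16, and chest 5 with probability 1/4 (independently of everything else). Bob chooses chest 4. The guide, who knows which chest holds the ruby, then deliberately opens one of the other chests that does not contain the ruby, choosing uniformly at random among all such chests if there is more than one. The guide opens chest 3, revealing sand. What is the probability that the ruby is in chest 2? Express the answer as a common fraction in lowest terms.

8/17

Consider each possible location of the ruby in turn.
If it is in chest 1 (prior 1/8): the guide has 3 equally likely choices, so probability 1/3; weight (1/8)·(1/3) = 1/24.
If it is in chest 2 (prior 3/8): the guide has 3 equally likely choices, so probability 1/3; weight (3/8)·(1/3) = 1/8.
If it is in chest 3 (prior 3/16): the guide opened chest 3, so this case is ruled out; weight (3/16)·0 = 0.
If it is in chest 4 (prior 1/16): the guide has 4 equally likely choices, so probability 1/4; weight (1/16)·(1/4) = 1/64.
If it is in chest 5 (prior 1/4): the guide has 3 equally likely choices, so probability 1/3; weight (1/4)·(1/3) = 1/12.
The weights sum to 17/64.
So P(the ruby in chest 2 | the guide opened chest 3) = (1/8) / (17/64) = 8/17.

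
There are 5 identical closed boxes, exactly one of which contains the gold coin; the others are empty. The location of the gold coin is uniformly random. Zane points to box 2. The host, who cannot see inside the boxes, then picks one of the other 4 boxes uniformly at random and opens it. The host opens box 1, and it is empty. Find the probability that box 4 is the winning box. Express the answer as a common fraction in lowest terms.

Because the host chose which box to open without knowing where the gold coin is, the choice is independent of the prize location. Learning that box 1 does not hold the gold coin simply rules out that one location and leaves the remaining 4 boxes still equally likely by symmetry.
So P(the gold coin in box 4) = 1/4.

1/4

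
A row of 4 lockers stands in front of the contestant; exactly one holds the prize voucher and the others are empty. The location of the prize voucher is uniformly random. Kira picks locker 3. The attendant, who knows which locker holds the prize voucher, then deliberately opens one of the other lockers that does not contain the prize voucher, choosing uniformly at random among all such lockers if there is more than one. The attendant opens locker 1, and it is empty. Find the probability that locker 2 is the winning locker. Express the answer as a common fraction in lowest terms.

Apply Bayes' rule, conditioning on where the prize voucher actually is.
If it is in locker 1 (prior 1/4): the attendant opened locker 1, so this case is ruled out; weight (1/4)·0 = 0.
If it is in either of lockers 2 and 4 (prior 1/4 each): the attendant has 2 equally likely choices, so probability 1/2; weight (1/4)·(1/2) = 1/8 each.
If it is in locker 3 (prior 1/4): the attendant has 3 equally likely choices, so probability 1/3; weight (1/4)·(1/3) = 1/12.
The weights sum to 1/3.
So P(the prize voucher in locker 2 | the attendant opened locker 1) = (1/8) / (1/3) = 3/8.

3/8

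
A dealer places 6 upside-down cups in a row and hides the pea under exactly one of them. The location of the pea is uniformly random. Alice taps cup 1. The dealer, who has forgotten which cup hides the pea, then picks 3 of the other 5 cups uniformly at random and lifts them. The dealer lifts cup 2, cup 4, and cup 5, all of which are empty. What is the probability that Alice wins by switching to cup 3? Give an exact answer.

Apply Bayes' rule, conditioning on where the pea actually is.
If it is under any of cups 1, 3, and 6 (prior 1/6 each): the dealer picks exactly this set with probability 1/10 regardless, and none is the prize; weight (1/6)·(1/10) = 1/60 each.
If it is under any of cups 2, 4, and 5 (prior 1/6 each): that cup was opened and seen not to hold the prize — ruled out; weight (1/6)·0 = 0 each.
The weights sum to 1/20.
So P(the pea under cup 3 | the dealer opened cup 2, cup 4, and cup 5) = (1/60) / (1/20) = 1/3.

1/3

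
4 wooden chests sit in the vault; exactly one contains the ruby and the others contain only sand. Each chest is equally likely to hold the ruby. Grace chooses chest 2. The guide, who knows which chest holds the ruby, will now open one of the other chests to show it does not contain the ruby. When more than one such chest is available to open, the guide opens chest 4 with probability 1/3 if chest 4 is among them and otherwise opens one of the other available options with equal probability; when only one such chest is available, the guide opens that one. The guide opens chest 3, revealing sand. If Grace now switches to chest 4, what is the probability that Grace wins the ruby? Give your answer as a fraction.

Consider each possible location of the ruby in turn.
If it is in chest 1 (prior 1/4): chest 4 is available but not opened, probability 2/3; weight (1/4)·(2/3) = 1/6.
If it is in chest 2 (prior 1/4): chest 4 is available but not opened; chest 3 gets probability (1 − 1/3)/2 = 1/3; weight (1/4)·(1/3) = 1/12.
If it is in chest 3 (prior 1/4): the guide opened chest 3, so this case is ruled out; weight (1/4)·0 = 0.
If it is in chest 4 (prior 1/4): chest 4 holds the prize so is unavailable; the guide chooses uniformly among the 2 others, probability 1/2; weight (1/4)·(1/2) = 1/8.
The weights sum to 3/8.
So P(the ruby in chest 4 | the guide opened chest 3) = (1/8) / (3/8) = 1/3.

1/3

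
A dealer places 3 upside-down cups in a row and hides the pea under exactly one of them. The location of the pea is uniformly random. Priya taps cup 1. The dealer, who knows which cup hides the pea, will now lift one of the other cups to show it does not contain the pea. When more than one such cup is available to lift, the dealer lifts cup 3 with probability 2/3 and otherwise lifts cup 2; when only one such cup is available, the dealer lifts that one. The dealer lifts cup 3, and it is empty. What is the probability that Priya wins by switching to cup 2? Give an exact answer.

3/5

Condition on the true location of the pea.
If it is under cup 1 (prior 1/3): cup 3 is available, opened with probability 2/3; weight (1/3)·(2/3) = 2/9.
If it is under cup 2 (prior 1/3): only cup 3 is available, probability 1; weight (1/3)·1 = 1/3.
If it is under cup 3 (prior 1/3): the dealer opened cup 3, so this case is ruled out; weight (1/3)·0 = 0.
The weights sum to 5/9.
So P(the pea under cup 2 | the dealer opened cup 3) = (1/3) / (5/9) = 3/5.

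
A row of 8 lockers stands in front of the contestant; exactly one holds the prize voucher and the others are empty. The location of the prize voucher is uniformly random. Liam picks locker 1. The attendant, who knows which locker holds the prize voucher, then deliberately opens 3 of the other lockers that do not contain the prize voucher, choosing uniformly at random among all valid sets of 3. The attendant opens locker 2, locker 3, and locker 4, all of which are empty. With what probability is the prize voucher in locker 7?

7/32

Apply Bayes' rule, conditioning on where the prize voucher actually is.
If it is in locker 1 (prior 1/8): the attendant has 35 equally likely choices, so probability 1/35; weight (1/8)·(1/35) = 1/280.
If it is in any of lockers 2, 3, and 4 (prior 1/8 each): that locker was opened and seen not to hold the prize — ruled out; weight (1/8)·0 = 0 each.
If it is in any of lockers 5, 6, 7, and 8 (prior 1/8 each): the attendant has 20 equally likely choices, so probability 1/20; weight (1/8)·(1/20) = 1/160 each.
The weights sum to 1/35.
So P(the prize voucher in locker 7 | the attendant opened locker 2, locker 3, and locker 4) = (1/160) / (1/35) = 7/32.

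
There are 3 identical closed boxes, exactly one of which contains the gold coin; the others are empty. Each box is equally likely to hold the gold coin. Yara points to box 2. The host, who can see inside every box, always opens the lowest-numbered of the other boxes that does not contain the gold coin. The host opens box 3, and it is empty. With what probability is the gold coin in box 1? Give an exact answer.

1

Condition on the true location of the gold coin.
If it is in box 1 (prior 1/3): box 3 is the lowest-numbered option available, probability 1; weight (1/3)·1 = 1/3.
If it is in box 2 (prior 1/3): the host would have opened box 1 instead, probability 0; weight (1/3)·0 = 0.
If it is in box 3 (prior 1/3): the host opened box 3, so this case is ruled out; weight (1/3)·0 = 0.
The weights sum to 1/3.
So P(the gold coin in box 1 | the host opened box 3) = (1/3) / (1/3) = 1.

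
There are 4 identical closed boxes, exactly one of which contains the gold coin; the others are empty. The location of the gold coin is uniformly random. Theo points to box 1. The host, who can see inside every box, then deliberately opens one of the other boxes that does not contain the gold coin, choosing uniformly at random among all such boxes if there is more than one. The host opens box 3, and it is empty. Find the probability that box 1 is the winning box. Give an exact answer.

1/4

Apply Bayes' rule, conditioning on where the gold coin actually is.
If it is in box 1 (prior 1/4): the host has 3 equally likely choices, so probability 1/3; weight (1/4)·(1/3) = 1/12.
If it is in either of boxes 2 and 4 (prior 1/4 each): the host has 2 equally likely choices, so probability 1/2; weight (1/4)·(1/2) = 1/8 each.
If it is in box 3 (prior 1/4): the host opened box 3, so this case is ruled out; weight (1/4)·0 = 0.
The weights sum to 1/3.
So P(the gold coin in box 1 | the host opened box 3) = (1/12) / (1/3) = 1/4.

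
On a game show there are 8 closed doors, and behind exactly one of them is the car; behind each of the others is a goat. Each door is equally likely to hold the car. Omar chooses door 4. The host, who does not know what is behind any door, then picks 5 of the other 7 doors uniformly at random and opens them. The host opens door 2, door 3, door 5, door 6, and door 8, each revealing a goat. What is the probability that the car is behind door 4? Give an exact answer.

1/3

Condition on the true location of the car.
If it is behind any of doors 1, 4, and 7 (prior 1/8 each): the host picks exactly this set with probability 1/21 regardless, and none is the prize; weight (1/8)·(1/21) = 1/168 each.
If it is behind any of doors 2, 3, 5, 6, and 8 (prior 1/8 each): that door was opened and seen not to hold the prize — ruled out; weight (1/8)·0 = 0 each.
The weights sum to 1/56.
So P(the car behind door 4 | the host opened door 2, door 3, door 5, door 6, and door 8) = (1/168) / (1/56) = 1/3.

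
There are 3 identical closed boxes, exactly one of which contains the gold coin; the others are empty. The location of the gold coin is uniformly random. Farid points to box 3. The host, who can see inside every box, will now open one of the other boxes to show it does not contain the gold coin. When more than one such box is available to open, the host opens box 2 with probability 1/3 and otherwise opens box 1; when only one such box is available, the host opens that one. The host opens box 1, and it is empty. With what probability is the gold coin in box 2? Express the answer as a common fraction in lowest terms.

3/5

Apply Bayes' rule, conditioning on where the gold coin actually is.
If it is in box 1 (prior 1/3): the host opened box 1, so this case is ruled out; weight (1/3)·0 = 0.
If it is in box 2 (prior 1/3): only box 1 is available, probability 1; weight (1/3)·1 = 1/3.
If it is in box 3 (prior 1/3): box 2 is available but not opened, probability 2/3; weight (1/3)·(2/3) = 2/9.
The weights sum to 5/9.
So P(the gold coin in box 2 | the host opened box 1) = (1/3) / (5/9) = 3/5.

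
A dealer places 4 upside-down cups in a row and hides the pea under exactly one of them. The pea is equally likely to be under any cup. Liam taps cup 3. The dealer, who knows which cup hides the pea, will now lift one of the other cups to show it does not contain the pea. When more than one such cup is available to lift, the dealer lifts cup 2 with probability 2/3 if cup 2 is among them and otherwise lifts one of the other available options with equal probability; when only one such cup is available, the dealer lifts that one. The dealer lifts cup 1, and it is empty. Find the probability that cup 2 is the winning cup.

Consider each possible location of the pea in turn.
If it is under cup 1 (prior 1/4): the dealer opened cup 1, so this case is ruled out; weight (1/4)·0 = 0.
If it is under cup 2 (prior 1/4): cup 2 holds the prize so is unavailable; the dealer chooses uniformly among the 2 others, probability 1/2; weight (1/4)·(1/2) = 1/8.
If it is under cup 3 (prior 1/4): cup 2 is available but not opened; cup 1 gets probability (1 − 2/3)/2 = 1/6; weight (1/4)·(1/6) = 1/24.
If it is under cup 4 (prior 1/4): cup 2 is available but not opened, probability 1/3; weight (1/4)·(1/3) = 1/12.
The weights sum to 1/4.
So P(the pea under cup 2 | the dealer opened cup 1) = (1/8) / (1/4) = 1/2.

1/2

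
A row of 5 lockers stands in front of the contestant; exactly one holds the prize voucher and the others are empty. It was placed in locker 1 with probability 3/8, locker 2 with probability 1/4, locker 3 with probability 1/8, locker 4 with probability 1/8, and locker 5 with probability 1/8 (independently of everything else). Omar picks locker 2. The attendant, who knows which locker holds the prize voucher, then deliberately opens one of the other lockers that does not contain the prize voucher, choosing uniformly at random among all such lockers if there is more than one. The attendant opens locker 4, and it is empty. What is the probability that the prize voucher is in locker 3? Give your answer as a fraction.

Consider each possible location of the prize voucher in turn.
If it is in locker 1 (prior 3/8): the attendant has 3 equally likely choices, so probability 1/3; weight (3/8)·(1/3) = 1/8.
If it is in locker 2 (prior 1/4): the attendant has 4 equally likely choices, so probability 1/4; weight (1/4)·(1/4) = 1/16.
If it is in either of lockers 3 and 5 (prior 1/8 each): the attendant has 3 equally likely choices, so probability 1/3; weight (1/8)·(1/3) = 1/24 each.
If it is in locker 4 (prior 1/8): the attendant opened locker 4, so this case is ruled out; weight (1/8)·0 = 0.
The weights sum to 13/48.
So P(the prize voucher in locker 3 | the attendant opened locker 4) = (1/24) / (13/48) = 2/13.

2/13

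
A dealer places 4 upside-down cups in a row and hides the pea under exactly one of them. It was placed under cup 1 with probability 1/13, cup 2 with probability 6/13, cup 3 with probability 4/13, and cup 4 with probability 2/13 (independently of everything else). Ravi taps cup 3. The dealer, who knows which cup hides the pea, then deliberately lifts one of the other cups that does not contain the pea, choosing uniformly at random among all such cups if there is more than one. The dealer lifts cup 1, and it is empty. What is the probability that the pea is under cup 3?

Apply Bayes' rule, conditioning on where the pea actually is.
If it is under cup 1 (prior 1/13): the dealer opened cup 1, so this case is ruled out; weight (1/13)·0 = 0.
If it is under cup 2 (prior 6/13): the dealer has 2 equally likely choices, so probability 1/2; weight (6/13)·(1/2) = 3/13.
If it is under cup 3 (prior 4/13): the dealer has 3 equally likely choices, so probability 1/3; weight (4/13)·(1/3) = 4/39.
If it is under cup 4 (prior 2/13): the dealer has 2 equally likely choices, so probability 1/2; weight (2/13)·(1/2) = 1/13.
The weights sum to 16/39.
So P(the pea under cup 3 | the dealer opened cup 1) = (4/39) / (16/39) = 1/4.

1/4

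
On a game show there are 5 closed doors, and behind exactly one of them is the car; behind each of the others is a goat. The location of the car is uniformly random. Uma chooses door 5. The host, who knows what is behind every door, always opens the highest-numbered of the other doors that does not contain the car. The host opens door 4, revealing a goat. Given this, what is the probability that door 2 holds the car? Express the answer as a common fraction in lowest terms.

Apply Bayes' rule, conditioning on where the car actually is.
If it is behind any of doors 1, 2, 3, and 5 (prior 1/5 each): door 4 is the highest-numbered option available, probability 1; weight (1/5)·1 = 1/5 each.
If it is behind door 4 (prior 1/5): the host opened door 4, so this case is ruled out; weight (1/5)·0 = 0.
The weights sum to 4/5.
So P(the car behind door 2 | the host opened door 4) = (1/5) / (4/5) = 1/4.

1/4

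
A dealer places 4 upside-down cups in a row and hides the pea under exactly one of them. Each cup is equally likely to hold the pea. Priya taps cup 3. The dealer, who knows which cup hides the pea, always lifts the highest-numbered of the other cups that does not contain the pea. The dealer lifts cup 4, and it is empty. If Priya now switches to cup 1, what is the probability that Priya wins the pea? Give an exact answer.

Condition on the true location of the pea.
If it is under any of cups 1, 2, and 3 (prior 1/4 each): cup 4 is the highest-numbered option available, probability 1; weight (1/4)·1 = 1/4 each.
If it is under cup 4 (prior 1/4): the dealer opened cup 4, so this case is ruled out; weight (1/4)·0 = 0.
The weights sum to 3/4.
So P(the pea under cup 1 | the dealer opened cup 4) = (1/4) / (3/4) = 1/3.

1/3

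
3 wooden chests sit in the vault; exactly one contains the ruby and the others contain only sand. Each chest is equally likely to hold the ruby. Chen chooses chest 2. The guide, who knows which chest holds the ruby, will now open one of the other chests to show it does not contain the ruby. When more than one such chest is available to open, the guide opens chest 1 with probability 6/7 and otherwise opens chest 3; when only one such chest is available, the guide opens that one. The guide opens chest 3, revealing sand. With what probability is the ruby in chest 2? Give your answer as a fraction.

Condition on the true location of the ruby.
If it is in chest 1 (prior 1/3): only chest 3 is available, probability 1; weight (1/3)·1 = 1/3.
If it is in chest 2 (prior 1/3): chest 1 is available but not opened, probability 1/7; weight (1/3)·(1/7) = 1/21.
If it is in chest 3 (prior 1/3): the guide opened chest 3, so this case is ruled out; weight (1/3)·0 = 0.
The weights sum to 8/21.
So P(the ruby in chest 2 | the guide opened chest 3) = (1/21) / (8/21) = 1/8.

1/8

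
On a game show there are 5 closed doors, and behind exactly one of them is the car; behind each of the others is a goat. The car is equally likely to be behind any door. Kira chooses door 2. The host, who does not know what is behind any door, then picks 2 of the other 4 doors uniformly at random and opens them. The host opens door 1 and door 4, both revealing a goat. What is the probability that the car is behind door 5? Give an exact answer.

Because the host chose which doors to open without knowing where the car is, the choice is independent of the prize location. Learning that none of the 2 opened doors holds the car simply rules out those 2 locations and leaves the remaining 3 doors still equally likely by symmetry.
So P(the car behind door 5) = 1/3.

1/3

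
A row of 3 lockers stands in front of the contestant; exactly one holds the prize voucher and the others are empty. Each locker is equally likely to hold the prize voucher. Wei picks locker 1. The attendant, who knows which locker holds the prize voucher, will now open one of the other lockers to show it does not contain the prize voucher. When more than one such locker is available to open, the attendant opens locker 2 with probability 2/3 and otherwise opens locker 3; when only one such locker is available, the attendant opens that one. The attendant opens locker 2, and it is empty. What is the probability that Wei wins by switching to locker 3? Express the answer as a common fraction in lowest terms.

3/5

Consider each possible location of the prize voucher in turn.
If it is in locker 1 (prior 1/3): locker 2 is available, opened with probability 2/3; weight (1/3)·(2/3) = 2/9.
If it is in locker 2 (prior 1/3): the attendant opened locker 2, so this case is ruled out; weight (1/3)·0 = 0.
If it is in locker 3 (prior 1/3): only locker 2 is available, probability 1; weight (1/3)·1 = 1/3.
The weights sum to 5/9.
So P(the prize voucher in locker 3 | the attendant opened locker 2) = (1/3) / (5/9) = 3/5.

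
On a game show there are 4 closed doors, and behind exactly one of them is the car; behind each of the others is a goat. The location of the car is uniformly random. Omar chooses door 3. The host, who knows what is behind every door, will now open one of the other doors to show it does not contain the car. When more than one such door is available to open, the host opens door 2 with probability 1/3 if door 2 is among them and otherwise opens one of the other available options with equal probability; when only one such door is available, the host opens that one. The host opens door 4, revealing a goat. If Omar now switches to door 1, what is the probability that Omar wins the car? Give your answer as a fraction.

Apply Bayes' rule, conditioning on where the car actually is.
If it is behind door 1 (prior 1/4): door 2 is available but not opened, probability 2/3; weight (1/4)·(2/3) = 1/6.
If it is behind door 2 (prior 1/4): door 2 holds the prize so is unavailable; the host chooses uniformly among the 2 others, probability 1/2; weight (1/4)·(1/2) = 1/8.
If it is behind door 3 (prior 1/4): door 2 is available but not opened; door 4 gets probability (1 − 1/3)/2 = 1/3; weight (1/4)·(1/3) = 1/12.
If it is behind door 4 (prior 1/4): the host opened door 4, so this case is ruled out; weight (1/4)·0 = 0.
The weights sum to 3/8.
So P(the car behind door 1 | the host opened door 4) = (1/6) / (3/8) = 4/9.

4/9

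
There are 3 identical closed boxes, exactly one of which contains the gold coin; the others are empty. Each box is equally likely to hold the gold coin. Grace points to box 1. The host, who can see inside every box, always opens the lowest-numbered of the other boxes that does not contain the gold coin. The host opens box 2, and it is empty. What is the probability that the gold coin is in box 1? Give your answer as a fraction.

1/2

Condition on the true location of the gold coin.
If it is in either of boxes 1 and 3 (prior 1/3 each): box 2 is the lowest-numbered option available, probability 1; weight (1/3)·1 = 1/3 each.
If it is in box 2 (prior 1/3): the host opened box 2, so this case is ruled out; weight (1/3)·0 = 0.
The weights sum to 2/3.
So P(the gold coin in box 1 | the host opened box 2) = (1/3) / (2/3) = 1/2.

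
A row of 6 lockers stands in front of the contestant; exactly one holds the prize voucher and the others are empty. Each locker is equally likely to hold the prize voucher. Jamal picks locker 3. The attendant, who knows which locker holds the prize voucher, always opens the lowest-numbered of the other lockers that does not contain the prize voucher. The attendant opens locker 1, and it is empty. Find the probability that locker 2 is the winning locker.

1/5

Condition on the true location of the prize voucher.
If it is in locker 1 (prior 1/6): the attendant opened locker 1, so this case is ruled out; weight (1/6)·0 = 0.
If it is in any of lockers 2, 3, 4, 5, and 6 (prior 1/6 each): locker 1 is the lowest-numbered option available, probability 1; weight (1/6)·1 = 1/6 each.
The weights sum to 5/6.
So P(the prize voucher in locker 2 | the attendant opened locker 1) = (1/6) / (5/6) = 1/5.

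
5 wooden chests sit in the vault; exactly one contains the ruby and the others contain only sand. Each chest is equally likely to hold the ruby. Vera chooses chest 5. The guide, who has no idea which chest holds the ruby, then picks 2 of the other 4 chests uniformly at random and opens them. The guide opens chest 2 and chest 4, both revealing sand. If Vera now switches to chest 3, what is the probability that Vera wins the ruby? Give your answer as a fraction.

1/3

Consider each possible location of the ruby in turn.
If it is in any of chests 1, 3, and 5 (prior 1/5 each): the guide picks exactly this set with probability 1/6 regardless, and none is the prize; weight (1/5)·(1/6) = 1/30 each.
If it is in either of chests 2 and 4 (prior 1/5 each): that chest was opened and seen not to hold the prize — ruled out; weight (1/5)·0 = 0 each.
The weights sum to 1/10.
So P(the ruby in chest 3 | the guide opened chest 2 and chest 4) = (1/30) / (1/10) = 1/3.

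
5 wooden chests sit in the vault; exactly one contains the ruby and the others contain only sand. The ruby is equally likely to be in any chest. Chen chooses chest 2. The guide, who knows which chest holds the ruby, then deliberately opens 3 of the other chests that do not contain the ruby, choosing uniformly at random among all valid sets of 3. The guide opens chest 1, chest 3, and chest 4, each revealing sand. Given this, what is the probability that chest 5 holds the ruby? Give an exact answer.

4/5

Consider each possible location of the ruby in turn.
If it is in any of chests 1, 3, and 4 (prior 1/5 each): that chest was opened and seen not to hold the prize — ruled out; weight (1/5)·0 = 0 each.
If it is in chest 2 (prior 1/5): the guide has 4 equally likely choices, so probability 1/4; weight (1/5)·(1/4) = 1/20.
If it is in chest 5 (prior 1/5): the guide has no choice, probability 1; weight (1/5)·1 = 1/5.
The weights sum to 1/4.
So P(the ruby in chest 5 | the guide opened chest 1, chest 3, and chest 4) = (1/5) / (1/4) = 4/5.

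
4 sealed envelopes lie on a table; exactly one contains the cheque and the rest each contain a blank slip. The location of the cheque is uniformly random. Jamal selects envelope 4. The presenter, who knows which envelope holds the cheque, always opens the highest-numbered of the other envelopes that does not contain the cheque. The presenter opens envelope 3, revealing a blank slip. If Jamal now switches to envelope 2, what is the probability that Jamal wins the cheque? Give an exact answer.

Apply Bayes' rule, conditioning on where the cheque actually is.
If it is in any of envelopes 1, 2, and 4 (prior 1/4 each): envelope 3 is the highest-numbered option available, probability 1; weight (1/4)·1 = 1/4 each.
If it is in envelope 3 (prior 1/4): the presenter opened envelope 3, so this case is ruled out; weight (1/4)·0 = 0.
The weights sum to 3/4.
So P(the cheque in envelope 2 | the presenter opened envelope 3) = (1/4) / (3/4) = 1/3.

1/3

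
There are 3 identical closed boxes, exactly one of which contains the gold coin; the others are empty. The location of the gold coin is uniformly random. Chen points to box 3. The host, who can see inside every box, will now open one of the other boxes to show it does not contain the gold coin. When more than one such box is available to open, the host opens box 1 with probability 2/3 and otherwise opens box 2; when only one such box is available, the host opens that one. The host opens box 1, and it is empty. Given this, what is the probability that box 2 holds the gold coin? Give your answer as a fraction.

Consider each possible location of the gold coin in turn.
If it is in box 1 (prior 1/3): the host opened box 1, so this case is ruled out; weight (1/3)·0 = 0.
If it is in box 2 (prior 1/3): only box 1 is available, probability 1; weight (1/3)·1 = 1/3.
If it is in box 3 (prior 1/3): box 1 is available, opened with probability 2/3; weight (1/3)·(2/3) = 2/9.
The weights sum to 5/9.
So P(the gold coin in box 2 | the host opened box 1) = (1/3) / (5/9) = 3/5.

3/5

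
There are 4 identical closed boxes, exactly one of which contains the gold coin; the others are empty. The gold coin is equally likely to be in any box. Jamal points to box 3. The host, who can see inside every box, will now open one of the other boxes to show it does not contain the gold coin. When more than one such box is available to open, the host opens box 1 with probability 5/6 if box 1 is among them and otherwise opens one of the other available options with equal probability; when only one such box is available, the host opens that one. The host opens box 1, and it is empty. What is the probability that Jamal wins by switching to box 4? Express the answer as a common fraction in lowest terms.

1/3

Consider each possible location of the gold coin in turn.
If it is in box 1 (prior 1/4): the host opened box 1, so this case is ruled out; weight (1/4)·0 = 0.
If it is in any of boxes 2, 3, and 4 (prior 1/4 each): box 1 is available, opened with probability 5/6; weight (1/4)·(5/6) = 5/24 each.
The weights sum to 5/8.
So P(the gold coin in box 4 | the host opened box 1) = (5/24) / (5/8) = 1/3.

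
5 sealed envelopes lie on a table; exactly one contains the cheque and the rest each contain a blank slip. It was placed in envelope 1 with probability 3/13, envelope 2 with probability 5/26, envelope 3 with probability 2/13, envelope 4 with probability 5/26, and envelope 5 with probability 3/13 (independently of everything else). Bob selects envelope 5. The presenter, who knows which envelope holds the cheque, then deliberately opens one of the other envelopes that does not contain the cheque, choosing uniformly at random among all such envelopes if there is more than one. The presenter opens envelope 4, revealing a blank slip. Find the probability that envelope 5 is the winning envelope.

Apply Bayes' rule, conditioning on where the cheque actually is.
If it is in envelope 1 (prior 3/13): the presenter has 3 equally likely choices, so probability 1/3; weight (3/13)·(1/3) = 1/13.
If it is in envelope 2 (prior 5/26): the presenter has 3 equally likely choices, so probability 1/3; weight (5/26)·(1/3) = 5/78.
If it is in envelope 3 (prior 2/13): the presenter has 3 equally likely choices, so probability 1/3; weight (2/13)·(1/3) = 2/39.
If it is in envelope 4 (prior 5/26): the presenter opened envelope 4, so this case is ruled out; weight (5/26)·0 = 0.
If it is in envelope 5 (prior 3/13): the presenter has 4 equally likely choices, so probability 1/4; weight (3/13)·(1/4) = 3/52.
The weights sum to 1/4.
So P(the cheque in envelope 5 | the presenter opened envelope 4) = (3/52) / (1/4) = 3/13.

3/13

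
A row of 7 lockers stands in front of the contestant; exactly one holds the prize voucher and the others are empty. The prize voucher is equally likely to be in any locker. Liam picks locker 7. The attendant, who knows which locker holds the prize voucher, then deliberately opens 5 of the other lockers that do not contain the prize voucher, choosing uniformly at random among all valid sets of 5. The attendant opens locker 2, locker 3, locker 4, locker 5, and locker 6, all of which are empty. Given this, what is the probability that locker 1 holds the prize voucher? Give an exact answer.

6/7

Consider each possible location of the prize voucher in turn.
If it is in locker 1 (prior 1/7): the attendant has no choice, probability 1; weight (1/7)·1 = 1/7.
If it is in any of lockers 2, 3, 4, 5, and 6 (prior 1/7 each): that locker was opened and seen not to hold the prize — ruled out; weight (1/7)·0 = 0 each.
If it is in locker 7 (prior 1/7): the attendant has 6 equally likely choices, so probability 1/6; weight (1/7)·(1/6) = 1/42.
The weights sum to 1/6.
So P(the prize voucher in locker 1 | the attendant opened locker 2, locker 3, locker 4, locker 5, and locker 6) = (1/7) / (1/6) = 6/7.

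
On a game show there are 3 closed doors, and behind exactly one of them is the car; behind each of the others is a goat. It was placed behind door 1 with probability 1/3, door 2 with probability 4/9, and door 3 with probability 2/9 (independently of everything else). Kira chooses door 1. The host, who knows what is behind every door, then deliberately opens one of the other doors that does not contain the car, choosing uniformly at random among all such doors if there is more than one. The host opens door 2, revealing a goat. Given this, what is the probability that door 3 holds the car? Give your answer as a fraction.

Condition on the true location of the car.
If it is behind door 1 (prior 1/3): the host has 2 equally likely choices, so probability 1/2; weight (1/3)·(1/2) = 1/6.
If it is behind door 2 (prior 4/9): the host opened door 2, so this case is ruled out; weight (4/9)·0 = 0.
If it is behind door 3 (prior 2/9): the host has no choice, probability 1; weight (2/9)·1 = 2/9.
The weights sum to 7/18.
So P(the car behind door 3 | the host opened door 2) = (2/9) / (7/18) = 4/7.

4/7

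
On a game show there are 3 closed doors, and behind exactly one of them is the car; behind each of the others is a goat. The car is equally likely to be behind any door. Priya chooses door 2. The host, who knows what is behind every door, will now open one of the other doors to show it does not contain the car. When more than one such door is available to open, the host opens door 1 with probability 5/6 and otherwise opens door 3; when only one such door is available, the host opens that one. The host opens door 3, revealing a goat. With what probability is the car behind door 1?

6/7

Consider each possible location of the car in turn.
If it is behind door 1 (prior 1/3): only door 3 is available, probability 1; weight (1/3)·1 = 1/3.
If it is behind door 2 (prior 1/3): door 1 is available but not opened, probability 1/6; weight (1/3)·(1/6) = 1/18.
If it is behind door 3 (prior 1/3): the host opened door 3, so this case is ruled out; weight (1/3)·0 = 0.
The weights sum to 7/18.
So P(the car behind door 1 | the host opened door 3) = (1/3) / (7/18) = 6/7.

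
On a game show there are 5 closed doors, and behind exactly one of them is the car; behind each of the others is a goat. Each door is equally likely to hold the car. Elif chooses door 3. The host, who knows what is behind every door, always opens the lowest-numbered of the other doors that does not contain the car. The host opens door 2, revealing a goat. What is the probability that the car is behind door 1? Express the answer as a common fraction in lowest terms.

Condition on the true location of the car.
If it is behind door 1 (prior 1/5): door 2 is the lowest-numbered option available, probability 1; weight (1/5)·1 = 1/5.
If it is behind door 2 (prior 1/5): the host opened door 2, so this case is ruled out; weight (1/5)·0 = 0.
If it is behind any of doors 3, 4, and 5 (prior 1/5 each): the host would have opened door 1 instead, probability 0; weight (1/5)·0 = 0 each.
The weights sum to 1/5.
So P(the car behind door 1 | the host opened door 2) = (1/5) / (1/5) = 1.

1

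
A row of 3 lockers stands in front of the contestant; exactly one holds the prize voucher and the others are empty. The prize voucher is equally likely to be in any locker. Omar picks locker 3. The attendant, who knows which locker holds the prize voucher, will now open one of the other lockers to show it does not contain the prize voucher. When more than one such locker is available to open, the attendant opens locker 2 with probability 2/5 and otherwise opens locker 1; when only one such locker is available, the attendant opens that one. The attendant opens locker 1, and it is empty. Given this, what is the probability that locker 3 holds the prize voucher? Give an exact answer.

Consider each possible location of the prize voucher in turn.
If it is in locker 1 (prior 1/3): the attendant opened locker 1, so this case is ruled out; weight (1/3)·0 = 0.
If it is in locker 2 (prior 1/3): only locker 1 is available, probability 1; weight (1/3)·1 = 1/3.
If it is in locker 3 (prior 1/3): locker 2 is available but not opened, probability 3/5; weight (1/3)·(3/5) = 1/5.
The weights sum to 8/15.
So P(the prize voucher in locker 3 | the attendant opened locker 1) = (1/5) / (8/15) = 3/8.

3/8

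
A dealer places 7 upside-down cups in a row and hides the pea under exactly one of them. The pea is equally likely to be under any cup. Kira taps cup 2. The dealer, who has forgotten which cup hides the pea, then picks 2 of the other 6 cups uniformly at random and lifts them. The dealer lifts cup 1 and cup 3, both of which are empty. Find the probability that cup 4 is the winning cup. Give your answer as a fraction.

Apply Bayes' rule, conditioning on where the pea actually is.
If it is under either of cups 1 and 3 (prior 1/7 each): that cup was opened and seen not to hold the prize — ruled out; weight (1/7)·0 = 0 each.
If it is under any of cups 2, 4, 5, 6, and 7 (prior 1/7 each): the dealer picks exactly this set with probability 1/15 regardless, and none is the prize; weight (1/7)·(1/15) = 1/105 each.
The weights sum to 1/21.
So P(the pea under cup 4 | the dealer opened cup 1 and cup 3) = (1/105) / (1/21) = 1/5.

1/5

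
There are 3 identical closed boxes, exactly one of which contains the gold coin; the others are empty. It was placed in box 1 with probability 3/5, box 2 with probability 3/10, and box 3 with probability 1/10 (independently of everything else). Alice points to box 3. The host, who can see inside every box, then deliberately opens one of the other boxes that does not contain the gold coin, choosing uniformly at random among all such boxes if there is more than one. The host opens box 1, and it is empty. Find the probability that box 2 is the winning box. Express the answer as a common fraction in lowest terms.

6/7

Apply Bayes' rule, conditioning on where the gold coin actually is.
If it is in box 1 (prior 3/5): the host opened box 1, so this case is ruled out; weight (3/5)·0 = 0.
If it is in box 2 (prior 3/10): the host has no choice, probability 1; weight (3/10)·1 = 3/10.
If it is in box 3 (prior 1/10): the host has 2 equally likely choices, so probability 1/2; weight (1/10)·(1/2) = 1/20.
The weights sum to 7/20.
So P(the gold coin in box 2 | the host opened box 1) = (3/10) / (7/20) = 6/7.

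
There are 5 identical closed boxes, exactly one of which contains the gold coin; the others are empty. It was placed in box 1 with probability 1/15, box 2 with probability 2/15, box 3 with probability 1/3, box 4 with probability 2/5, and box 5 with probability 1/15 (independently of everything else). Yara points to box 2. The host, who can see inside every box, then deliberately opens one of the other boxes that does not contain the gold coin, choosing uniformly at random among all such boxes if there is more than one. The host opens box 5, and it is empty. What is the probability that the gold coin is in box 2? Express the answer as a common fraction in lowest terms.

Consider each possible location of the gold coin in turn.
If it is in box 1 (prior 1/15): the host has 3 equally likely choices, so probability 1/3; weight (1/15)·(1/3) = 1/45.
If it is in box 2 (prior 2/15): the host has 4 equally likely choices, so probability 1/4; weight (2/15)·(1/4) = 1/30.
If it is in box 3 (prior 1/3): the host has 3 equally likely choices, so probability 1/3; weight (1/3)·(1/3) = 1/9.
If it is in box 4 (prior 2/5): the host has 3 equally likely choices, so probability 1/3; weight (2/5)·(1/3) = 2/15.
If it is in box 5 (prior 1/15): the host opened box 5, so this case is ruled out; weight (1/15)·0 = 0.
The weights sum to 3/10.
So P(the gold coin in box 2 | the host opened box 5) = (1/30) / (3/10) = 1/9.

1/9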